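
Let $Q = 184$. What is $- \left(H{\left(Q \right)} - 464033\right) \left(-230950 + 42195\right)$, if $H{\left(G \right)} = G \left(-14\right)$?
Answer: $-88074781795$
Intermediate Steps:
$H{\left(G \right)} = - 14 G$
$- \left(H{\left(Q \right)} - 464033\right) \left(-230950 + 42195\right) = - \left(\left(-14\right) 184 - 464033\right) \left(-230950 + 42195\right) = - \left(-2576 - 464033\right) \left(-188755\right) = - \left(-466609\right) \left(-188755\right) = \left(-1\right) 88074781795 = -88074781795$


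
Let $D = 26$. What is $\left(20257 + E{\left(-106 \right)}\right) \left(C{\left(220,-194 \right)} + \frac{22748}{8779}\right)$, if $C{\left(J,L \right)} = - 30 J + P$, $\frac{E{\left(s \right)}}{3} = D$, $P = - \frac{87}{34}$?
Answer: $- \frac{40059908130235}{298486} \approx -1.3421 \cdot 10^{8}$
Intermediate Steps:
$P = - \frac{87}{34}$ ($P = \left(-87\right) \frac{1}{34} = - \frac{87}{34} \approx -2.5588$)
$E{\left(s \right)} = 78$ ($E{\left(s \right)} = 3 \cdot 26 = 78$)
$C{\left(J,L \right)} = - \frac{87}{34} - 30 J$ ($C{\left(J,L \right)} = - 30 J - \frac{87}{34} = - \frac{87}{34} - 30 J$)
$\left(20257 + E{\left(-106 \right)}\right) \left(C{\left(220,-194 \right)} + \frac{22748}{8779}\right) = \left(20257 + 78\right) \left(\left(- \frac{87}{34} - 6600\right) + \frac{22748}{8779}\right) = 20335 \left(\left(- \frac{87}{34} - 6600\right) + 22748 \cdot \frac{1}{8779}\right) = 20335 \left(- \frac{224487}{34} + \frac{22748}{8779}\right) = 20335 \left(- \frac{1969997941}{298486}\right) = - \frac{40059908130235}{298486}$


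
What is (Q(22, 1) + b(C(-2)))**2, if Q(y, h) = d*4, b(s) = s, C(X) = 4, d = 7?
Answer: 1024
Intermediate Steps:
Q(y, h) = 28 (Q(y, h) = 7*4 = 28)
(Q(22, 1) + b(C(-2)))**2 = (28 + 4)**2 = 32**2 = 1024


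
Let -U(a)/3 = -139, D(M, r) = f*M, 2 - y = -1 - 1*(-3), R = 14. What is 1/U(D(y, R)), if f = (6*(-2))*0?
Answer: 1/417 ≈ 0.0023981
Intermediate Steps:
y = 0 (y = 2 - (-1 - 1*(-3)) = 2 - (-1 + 3) = 2 - 1*2 = 2 - 2 = 0)
f = 0 (f = -12*0 = 0)
D(M, r) = 0 (D(M, r) = 0*M = 0)
U(a) = 417 (U(a) = -3*(-139) = 417)
1/U(D(y, R)) = 1/417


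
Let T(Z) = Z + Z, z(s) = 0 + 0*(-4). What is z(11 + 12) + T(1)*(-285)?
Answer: -570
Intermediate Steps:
z(s) = 0 (z(s) = 0 + 0 = 0)
T(Z) = 2*Z
z(11 + 12) + T(1)*(-285) = 0 + (2*1)*(-285) = 0 + 2*(-285) = 0 - 570 = -570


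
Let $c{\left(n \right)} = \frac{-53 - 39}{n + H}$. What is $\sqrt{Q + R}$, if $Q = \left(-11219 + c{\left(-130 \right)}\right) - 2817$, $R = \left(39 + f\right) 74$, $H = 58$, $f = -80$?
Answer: $\frac{i \sqrt{614474}}{6} \approx 130.65 i$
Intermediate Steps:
$R = -3034$ ($R = \left(39 - 80\right) 74 = \left(-41\right) 74 = -3034$)
$c{\left(n \right)} = - \frac{92}{58 + n}$ ($c{\left(n \right)} = \frac{-53 - 39}{n + 58} = - \frac{92}{58 + n}$)
$Q = - \frac{252625}{18}$ ($Q = \left(-11219 - \frac{92}{58 - 130}\right) - 2817 = \left(-11219 - \frac{92}{-72}\right) - 2817 = \left(-11219 - - \frac{23}{18}\right) - 2817 = \left(-11219 + \frac{23}{18}\right) - 2817 = - \frac{201919}{18} - 2817 = - \frac{252625}{18} \approx -14035.0$)
$\sqrt{Q + R} = \sqrt{- \frac{252625}{18} - 3034} = \sqrt{- \frac{307237}{18}} = \frac{i \sqrt{614474}}{6}$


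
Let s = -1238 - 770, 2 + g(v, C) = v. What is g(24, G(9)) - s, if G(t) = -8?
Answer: 2030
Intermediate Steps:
g(v, C) = -2 + v
s = -2008
g(24, G(9)) - s = (-2 + 24) - 1*(-2008) = 22 + 2008 = 2030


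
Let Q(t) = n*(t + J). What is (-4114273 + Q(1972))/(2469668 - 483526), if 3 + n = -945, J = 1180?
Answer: -7102369/1986142 ≈ -3.5760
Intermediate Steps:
n = -948 (n = -3 - 945 = -948)
Q(t) = -1118640 - 948*t (Q(t) = -948*(t + 1180) = -948*(1180 + t) = -1118640 - 948*t)
(-4114273 + Q(1972))/(2469668 - 483526) = (-4114273 + (-1118640 - 948*1972))/(2469668 - 483526) = (-4114273 + (-1118640 - 1869456))/1986142 = (-4114273 - 2988096)*(1/1986142) = -7102369*1/1986142 = -7102369/1986142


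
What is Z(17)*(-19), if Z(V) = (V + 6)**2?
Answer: -10051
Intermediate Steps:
Z(V) = (6 + V)**2
Z(17)*(-19) = (6 + 17)**2*(-19) = 23**2*(-19) = 529*(-19) = -10051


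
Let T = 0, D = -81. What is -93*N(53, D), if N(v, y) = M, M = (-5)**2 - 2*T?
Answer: -2325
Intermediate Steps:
M = 25 (M = (-5)**2 - 2*0 = 25 + 0 = 25)
N(v, y) = 25
-93*N(53, D) = -93*25 = -2325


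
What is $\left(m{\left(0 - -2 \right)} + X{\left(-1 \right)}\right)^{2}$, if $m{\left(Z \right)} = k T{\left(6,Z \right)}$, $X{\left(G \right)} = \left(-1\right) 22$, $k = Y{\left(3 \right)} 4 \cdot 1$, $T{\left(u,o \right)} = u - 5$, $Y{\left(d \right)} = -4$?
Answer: $1444$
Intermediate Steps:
$T{\left(u,o \right)} = -5 + u$
$k = -16$ ($k = \left(-4\right) 4 \cdot 1 = \left(-16\right) 1 = -16$)
$X{\left(G \right)} = -22$
$m{\left(Z \right)} = -16$ ($m{\left(Z \right)} = - 16 \left(-5 + 6\right) = \left(-16\right) 1 = -16$)
$\left(m{\left(0 - -2 \right)} + X{\left(-1 \right)}\right)^{2} = \left(-16 - 22\right)^{2} = \left(-38\right)^{2} = 1444$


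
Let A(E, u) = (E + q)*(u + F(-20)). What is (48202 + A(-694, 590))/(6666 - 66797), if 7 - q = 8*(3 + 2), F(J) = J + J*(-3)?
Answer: 409808/60131 ≈ 6.8153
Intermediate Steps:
F(J) = -2*J (F(J) = J - 3*J = -2*J)
q = -33 (q = 7 - 8*(3 + 2) = 7 - 8*5 = 7 - 1*40 = 7 - 40 = -33)
A(E, u) = (-33 + E)*(40 + u) (A(E, u) = (E - 33)*(u - 2*(-20)) = (-33 + E)*(u + 40) = (-33 + E)*(40 + u))
(48202 + A(-694, 590))/(6666 - 66797) = (48202 + (-1320 - 33*590 + 40*(-694) - 694*590))/(6666 - 66797) = (48202 + (-1320 - 19470 - 27760 - 409460))/(-60131) = (48202 - 458010)*(-1/60131) = -409808*(-1/60131) = 409808/60131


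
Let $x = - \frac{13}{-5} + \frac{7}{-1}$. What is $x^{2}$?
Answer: $\frac{484}{25} \approx 19.36$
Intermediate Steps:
$x = - \frac{22}{5}$ ($x = \left(-13\right) \left(- \frac{1}{5}\right) + 7 \left(-1\right) = \frac{13}{5} - 7 = - \frac{22}{5} \approx -4.4$)
$x^{2} = \left(- \frac{22}{5}\right)^{2} = \frac{484}{25}$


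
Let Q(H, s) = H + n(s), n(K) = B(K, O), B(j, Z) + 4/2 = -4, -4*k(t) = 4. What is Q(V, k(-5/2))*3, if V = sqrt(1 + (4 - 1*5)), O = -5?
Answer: -18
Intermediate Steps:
k(t) = -1 (k(t) = -1/4*4 = -1)
B(j, Z) = -6 (B(j, Z) = -2 - 4 = -6)
V = 0 (V = sqrt(1 + (4 - 5)) = sqrt(1 - 1) = sqrt(0) = 0)
n(K) = -6
Q(H, s) = -6 + H (Q(H, s) = H - 6 = -6 + H)
Q(V, k(-5/2))*3 = (-6 + 0)*3 = -6*3 = -18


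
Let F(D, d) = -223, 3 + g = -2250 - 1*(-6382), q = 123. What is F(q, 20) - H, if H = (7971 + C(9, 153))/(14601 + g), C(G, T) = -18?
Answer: -4184743/18730 ≈ -223.42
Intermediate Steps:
g = 4129 (g = -3 + (-2250 - 1*(-6382)) = -3 + (-2250 + 6382) = -3 + 4132 = 4129)
H = 7953/18730 (H = (7971 - 18)/(14601 + 4129) = 7953/18730 ≈ 0.42461)
F(q, 20) - H = -223 - 1*7953/18730 = -223 - 7953/18730 = -4184743/18730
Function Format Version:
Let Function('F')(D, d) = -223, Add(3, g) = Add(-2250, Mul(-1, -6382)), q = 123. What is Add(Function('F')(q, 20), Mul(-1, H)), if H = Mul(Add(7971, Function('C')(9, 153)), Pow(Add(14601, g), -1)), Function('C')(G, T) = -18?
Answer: Rational(-4184743, 18730) ≈ -223.42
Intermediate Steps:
g = 4129 (g = Add(-3, Add(-2250, Mul(-1, -6382))) = Add(-3, Add(-2250, 6382)) = Add(-3, 4132) = 4129)
H = Rational(7953, 18730) (H = Mul(Add(7971, -18), Pow(Add(14601, 4129), -1)) = Mul(7953, Pow(18730, -1)) = Mul(7953, Rational(1, 18730)) = Rational(7953, 18730) ≈ 0.42461)
Add(Function('F')(q, 20), Mul(-1, H)) = Add(-223, Mul(-1, Rational(7953, 18730))) = Add(-223, Rational(-7953, 18730)) = Rational(-4184743, 18730)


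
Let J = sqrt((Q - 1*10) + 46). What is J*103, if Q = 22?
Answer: 103*sqrt(58) ≈ 784.42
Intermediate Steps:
J = sqrt(58) (J = sqrt((22 - 1*10) + 46) = sqrt((22 - 10) + 46) = sqrt(12 + 46) = sqrt(58) ≈ 7.6158)
J*103 = sqrt(58)*103 = 103*sqrt(58)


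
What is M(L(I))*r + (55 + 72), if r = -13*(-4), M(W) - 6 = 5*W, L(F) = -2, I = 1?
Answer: -81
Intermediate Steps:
M(W) = 6 + 5*W
r = 52
M(L(I))*r + (55 + 72) = (6 + 5*(-2))*52 + (55 + 72) = (6 - 10)*52 + 127 = -4*52 + 127 = -208 + 127 = -81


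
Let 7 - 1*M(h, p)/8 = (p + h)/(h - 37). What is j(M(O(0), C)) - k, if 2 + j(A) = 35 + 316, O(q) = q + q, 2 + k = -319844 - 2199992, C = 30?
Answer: 2520187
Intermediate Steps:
k = -2519838 (k = -2 + (-319844 - 2199992) = -2 - 2519836 = -2519838)
O(q) = 2*q
M(h, p) = 56 - 8*(h + p)/(-37 + h) (M(h, p) = 56 - 8*(p + h)/(h - 37) = 56 - 8*(h + p)/(-37 + h))
j(A) = 349 (j(A) = -2 + (35 + 316) = -2 + 351 = 349)
j(M(O(0), C)) - k = 349 - 1*(-2519838) = 349 + 2519838 = 2520187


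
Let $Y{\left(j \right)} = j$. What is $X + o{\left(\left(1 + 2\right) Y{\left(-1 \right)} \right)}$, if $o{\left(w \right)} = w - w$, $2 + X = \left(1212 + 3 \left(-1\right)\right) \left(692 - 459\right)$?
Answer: $281695$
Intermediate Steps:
$X = 281695$ ($X = -2 + \left(1212 + 3 \left(-1\right)\right) \left(692 - 459\right) = -2 + \left(1212 - 3\right) 233 = -2 + 1209 \cdot 233 = -2 + 281697 = 281695$)
$o{\left(w \right)} = 0$
$X + o{\left(\left(1 + 2\right) Y{\left(-1 \right)} \right)} = 281695 + 0 = 281695$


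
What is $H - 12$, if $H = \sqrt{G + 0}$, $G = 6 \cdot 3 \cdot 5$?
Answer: $-12 + 3 \sqrt{10} \approx -2.5132$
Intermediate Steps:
$G = 90$ ($G = 18 \cdot 5 = 90$)
$H = 3 \sqrt{10}$ ($H = \sqrt{90 + 0} = \sqrt{90} = 3 \sqrt{10} \approx 9.4868$)
$H - 12 = 3 \sqrt{10} - 12 = -12 + 3 \sqrt{10}$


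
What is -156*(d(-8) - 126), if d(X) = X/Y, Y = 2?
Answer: 20280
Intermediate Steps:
d(X) = X/2
-156*(d(-8) - 126) = -156*((1/2)*(-8) - 126) = -156*(-4 - 126) = -156*(-130) = 20280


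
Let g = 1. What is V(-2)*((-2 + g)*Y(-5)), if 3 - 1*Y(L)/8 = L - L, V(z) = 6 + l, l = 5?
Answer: -264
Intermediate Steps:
V(z) = 11 (V(z) = 6 + 5 = 11)
Y(L) = 24 (Y(L) = 24 - 8*(L - L) = 24 - 8*0 = 24 + 0 = 24)
V(-2)*((-2 + g)*Y(-5)) = 11*((-2 + 1)*24) = 11*(-1*24) = 11*(-24) = -264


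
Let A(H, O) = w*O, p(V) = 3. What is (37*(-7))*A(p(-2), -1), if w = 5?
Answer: 1295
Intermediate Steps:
A(H, O) = 5*O
(37*(-7))*A(p(-2), -1) = (37*(-7))*(5*(-1)) = -259*(-5) = 1295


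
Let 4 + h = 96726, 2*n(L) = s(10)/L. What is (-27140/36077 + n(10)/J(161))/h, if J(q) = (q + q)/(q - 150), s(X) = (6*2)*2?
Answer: -20657159/2808998873170 ≈ -7.3539e-6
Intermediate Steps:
s(X) = 24 (s(X) = 12*2 = 24)
J(q) = 2*q/(-150 + q) (J(q) = (2*q)/(-150 + q) = 2*q/(-150 + q))
n(L) = 12/L (n(L) = (24/L)/2 = 12/L)
h = 96722 (h = -4 + 96726 = 96722)
(-27140/36077 + n(10)/J(161))/h = (-27140/36077 + (12/10)/((2*161/(-150 + 161))))/96722 = (-27140*1/36077 + (12*(⅒))/((2*161/11)))*(1/96722) = (-27140/36077 + 6/(5*((2*161*(1/11)))))*(1/96722) = (-27140/36077 + 6/(5*(322/11)))*(1/96722) = (-27140/36077 + (6/5)*(11/322))*(1/96722) = (-27140/36077 + 33/805)*(1/96722) = -20657159/29041985*1/96722 = -20657159/2808998873170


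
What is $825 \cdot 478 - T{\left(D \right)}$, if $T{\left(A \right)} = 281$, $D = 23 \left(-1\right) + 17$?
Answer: $394069$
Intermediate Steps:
$D = -6$ ($D = -23 + 17 = -6$)
$825 \cdot 478 - T{\left(D \right)} = 825 \cdot 478 - 281 = 394350 - 281 = 394069$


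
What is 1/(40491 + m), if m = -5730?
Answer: 1/34761 ≈ 2.8768e-5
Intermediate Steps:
1/(40491 + m) = 1/(40491 - 5730) = 1/34761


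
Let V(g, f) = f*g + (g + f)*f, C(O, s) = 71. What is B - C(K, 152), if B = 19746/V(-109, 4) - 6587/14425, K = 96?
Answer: -583584161/6173900 ≈ -94.524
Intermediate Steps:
V(g, f) = f*g + f*(f + g) (V(g, f) = f*g + (f + g)*f = f*g + f*(f + g))
B = -145237261/6173900 (B = 19746/((4*(4 + 2*(-109)))) - 6587/14425 = 19746/((4*(4 - 218))) - 6587*1/14425 = 19746/((4*(-214))) - 6587/14425 = 19746/(-856) - 6587/14425 = 19746*(-1/856) - 6587/14425 = -9873/428 - 6587/14425 = -145237261/6173900 ≈ -23.524)
B - C(K, 152) = -145237261/6173900 - 1*71 = -145237261/6173900 - 71 = -583584161/6173900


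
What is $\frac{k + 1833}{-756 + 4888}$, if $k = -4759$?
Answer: $- \frac{1463}{2066} \approx -0.70813$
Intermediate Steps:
$\frac{k + 1833}{-756 + 4888} = \frac{-4759 + 1833}{-756 + 4888} = - \frac{2926}{4132} = \left(-2926\right) \frac{1}{4132} = - \frac{1463}{2066}$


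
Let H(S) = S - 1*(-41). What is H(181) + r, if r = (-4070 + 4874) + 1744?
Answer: 2770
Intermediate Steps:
H(S) = 41 + S (H(S) = S + 41 = 41 + S)
r = 2548 (r = 804 + 1744 = 2548)
H(181) + r = (41 + 181) + 2548 = 222 + 2548 = 2770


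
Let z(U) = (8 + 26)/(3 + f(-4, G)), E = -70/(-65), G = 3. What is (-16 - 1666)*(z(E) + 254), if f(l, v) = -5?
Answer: -398634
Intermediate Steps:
E = 14/13 (E = -70*(-1/65) = 14/13 ≈ 1.0769)
z(U) = -17 (z(U) = (8 + 26)/(3 - 5) = 34/(-2) = 34*(-½) = -17)
(-16 - 1666)*(z(E) + 254) = (-16 - 1666)*(-17 + 254) = -1682*237 = -398634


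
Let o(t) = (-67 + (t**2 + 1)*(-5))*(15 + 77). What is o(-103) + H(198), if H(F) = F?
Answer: -4886566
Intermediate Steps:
o(t) = -6624 - 460*t**2 (o(t) = (-67 + (1 + t**2)*(-5))*92 = (-67 + (-5 - 5*t**2))*92 = (-72 - 5*t**2)*92 = -6624 - 460*t**2)
o(-103) + H(198) = (-6624 - 460*(-103)**2) + 198 = (-6624 - 460*10609) + 198 = (-6624 - 4880140) + 198 = -4886764 + 198 = -4886566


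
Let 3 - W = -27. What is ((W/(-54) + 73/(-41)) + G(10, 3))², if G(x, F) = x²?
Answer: 1298737444/136161 ≈ 9538.3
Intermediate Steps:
W = 30 (W = 3 - 1*(-27) = 3 + 27 = 30)
((W/(-54) + 73/(-41)) + G(10, 3))² = ((30/(-54) + 73/(-41)) + 10²)² = ((30*(-1/54) + 73*(-1/41)) + 100)² = ((-5/9 - 73/41) + 100)² = (-862/369 + 100)² = (36038/369)² = 1298737444/136161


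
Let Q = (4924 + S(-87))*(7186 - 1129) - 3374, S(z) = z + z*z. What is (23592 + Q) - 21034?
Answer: 75142326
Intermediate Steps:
S(z) = z + z²
Q = 75139768 (Q = (4924 - 87*(1 - 87))*(7186 - 1129) - 3374 = (4924 - 87*(-86))*6057 - 3374 = (4924 + 7482)*6057 - 3374 = 12406*6057 - 3374 = 75143142 - 3374 = 75139768)
(23592 + Q) - 21034 = (23592 + 75139768) - 21034 = 75163360 - 21034 = 75142326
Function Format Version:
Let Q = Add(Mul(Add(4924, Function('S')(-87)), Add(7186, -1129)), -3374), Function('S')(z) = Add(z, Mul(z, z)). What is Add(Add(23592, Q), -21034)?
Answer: 75142326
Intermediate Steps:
Function('S')(z) = Add(z, Pow(z, 2))
Q = 75139768 (Q = Add(Mul(Add(4924, Mul(-87, Add(1, -87))), Add(7186, -1129)), -3374) = Add(Mul(Add(4924, Mul(-87, -86)), 6057), -3374) = Add(Mul(Add(4924, 7482), 6057), -3374) = Add(Mul(12406, 6057), -3374) = Add(75143142, -3374) = 75139768)
Add(Add(23592, Q), -21034) = Add(Add(23592, 75139768), -21034) = Add(75163360, -21034) = 75142326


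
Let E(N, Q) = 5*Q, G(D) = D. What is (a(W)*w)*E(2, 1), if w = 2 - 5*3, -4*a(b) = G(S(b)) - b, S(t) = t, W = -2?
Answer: 0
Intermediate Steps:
a(b) = 0 (a(b) = -(b - b)/4 = -¼*0 = 0)
w = -13 (w = 2 - 15 = -13)
(a(W)*w)*E(2, 1) = (0*(-13))*(5*1) = 0*5 = 0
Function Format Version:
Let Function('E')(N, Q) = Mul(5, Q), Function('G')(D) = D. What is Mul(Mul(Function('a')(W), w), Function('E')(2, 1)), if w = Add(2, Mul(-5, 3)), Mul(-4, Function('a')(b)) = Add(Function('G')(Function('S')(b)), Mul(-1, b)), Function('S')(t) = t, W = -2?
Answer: 0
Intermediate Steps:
Function('a')(b) = 0 (Function('a')(b) = Mul(Rational(-1, 4), Add(b, Mul(-1, b))) = Mul(Rational(-1, 4), 0) = 0)
w = -13 (w = Add(2, -15) = -13)
Mul(Mul(Function('a')(W), w), Function('E')(2, 1)) = Mul(Mul(0, -13), Mul(5, 1)) = Mul(0, 5) = 0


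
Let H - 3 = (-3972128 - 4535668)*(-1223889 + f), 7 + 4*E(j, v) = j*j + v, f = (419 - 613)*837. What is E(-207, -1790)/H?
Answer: 3421/3931358945845 ≈ 8.7018e-10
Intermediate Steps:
f = -162378 (f = -194*837 = -162378)
E(j, v) = -7/4 + v/4 + j**2/4 (E(j, v) = -7/4 + (j*j + v)/4 = -7/4 + (j**2 + v)/4 = -7/4 + (v + j**2)/4 = -7/4 + (v/4 + j**2/4) = -7/4 + v/4 + j**2/4)
H = 11794076837535 (H = 3 + (-3972128 - 4535668)*(-1223889 - 162378) = 3 - 8507796*(-1386267) = 3 + 11794076837532 = 11794076837535)
E(-207, -1790)/H = (-7/4 + (1/4)*(-1790) + (1/4)*(-207)**2)/11794076837535 = (-7/4 - 895/2 + (1/4)*42849)*(1/11794076837535) = (-7/4 - 895/2 + 42849/4)*(1/11794076837535) = 10263*(1/11794076837535) = 3421/3931358945845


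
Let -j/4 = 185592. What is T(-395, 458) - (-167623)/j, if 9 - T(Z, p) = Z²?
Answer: -115821453511/742368 ≈ -1.5602e+5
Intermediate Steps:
j = -742368 (j = -4*185592 = -742368)
T(Z, p) = 9 - Z²
T(-395, 458) - (-167623)/j = (9 - 1*(-395)²) - (-167623)/(-742368) = (9 - 1*156025) - (-167623)*(-1)/742368 = (9 - 156025) - 1*167623/742368 = -156016 - 167623/742368 = -115821453511/742368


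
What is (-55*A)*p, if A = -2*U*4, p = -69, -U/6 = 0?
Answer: 0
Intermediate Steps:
U = 0 (U = -6*0 = 0)
A = 0 (A = -2*0*4 = 0*4 = 0)
(-55*A)*p = -55*0*(-69) = 0*(-69) = 0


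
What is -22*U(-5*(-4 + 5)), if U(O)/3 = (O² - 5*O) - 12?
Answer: -2508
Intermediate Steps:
U(O) = -36 - 15*O + 3*O² (U(O) = 3*((O² - 5*O) - 12) = 3*(-12 + O² - 5*O) = -36 - 15*O + 3*O²)
-22*U(-5*(-4 + 5)) = -22*(-36 - (-75)*(-4 + 5) + 3*(-5*(-4 + 5))²) = -22*(-36 - (-75) + 3*(-5*1)²) = -22*(-36 - 15*(-5) + 3*(-5)²) = -22*(-36 + 75 + 3*25) = -22*(-36 + 75 + 75) = -22*114 = -2508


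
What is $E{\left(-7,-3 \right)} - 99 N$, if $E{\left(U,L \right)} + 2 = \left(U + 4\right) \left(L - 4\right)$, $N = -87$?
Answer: $8632$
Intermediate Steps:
$E{\left(U,L \right)} = -2 + \left(-4 + L\right) \left(4 + U\right)$ ($E{\left(U,L \right)} = -2 + \left(U + 4\right) \left(L - 4\right) = -2 + \left(4 + U\right) \left(-4 + L\right) = -2 + \left(-4 + L\right) \left(4 + U\right)$)
$E{\left(-7,-3 \right)} - 99 N = \left(-18 - -28 + 4 \left(-3\right) - -21\right) - -8613 = \left(-18 + 28 - 12 + 21\right) + 8613 = 19 + 8613 = 8632$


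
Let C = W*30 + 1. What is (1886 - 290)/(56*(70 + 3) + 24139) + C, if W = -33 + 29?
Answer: -1119139/9409 ≈ -118.94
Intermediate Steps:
W = -4
C = -119 (C = -4*30 + 1 = -120 + 1 = -119)
(1886 - 290)/(56*(70 + 3) + 24139) + C = (1886 - 290)/(56*(70 + 3) + 24139) - 119 = 1596/(56*73 + 24139) - 119 = 1596/(4088 + 24139) - 119 = 1596/28227 - 119 = 1596*(1/28227) - 119 = 532/9409 - 119 = -1119139/9409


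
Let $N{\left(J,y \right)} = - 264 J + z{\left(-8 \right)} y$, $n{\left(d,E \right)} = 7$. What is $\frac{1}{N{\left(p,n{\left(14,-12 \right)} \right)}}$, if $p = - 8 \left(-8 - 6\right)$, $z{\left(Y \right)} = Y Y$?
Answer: $- \frac{1}{29120} \approx -3.4341 \cdot 10^{-5}$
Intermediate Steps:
$z{\left(Y \right)} = Y^{2}$
$p = 112$ ($p = \left(-8\right) \left(-14\right) = 112$)
$N{\left(J,y \right)} = - 264 J + 64 y$ ($N{\left(J,y \right)} = - 264 J + \left(-8\right)^{2} y = - 264 J + 64 y$)
$\frac{1}{N{\left(p,n{\left(14,-12 \right)} \right)}} = \frac{1}{\left(-264\right) 112 + 64 \cdot 7} = \frac{1}{-29568 + 448} = \frac{1}{-29120} = - \frac{1}{29120}$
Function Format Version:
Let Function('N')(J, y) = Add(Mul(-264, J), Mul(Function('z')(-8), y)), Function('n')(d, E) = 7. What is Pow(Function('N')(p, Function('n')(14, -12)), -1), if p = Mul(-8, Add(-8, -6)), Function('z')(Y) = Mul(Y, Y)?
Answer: Rational(-1, 29120) ≈ -3.4341e-5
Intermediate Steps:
Function('z')(Y) = Pow(Y, 2)
p = 112 (p = Mul(-8, -14) = 112)
Function('N')(J, y) = Add(Mul(-264, J), Mul(64, y)) (Function('N')(J, y) = Add(Mul(-264, J), Mul(Pow(-8, 2), y)) = Add(Mul(-264, J), Mul(64, y)))
Pow(Function('N')(p, Function('n')(14, -12)), -1) = Pow(Add(Mul(-264, 112), Mul(64, 7)), -1) = Pow(Add(-29568, 448), -1) = Pow(-29120, -1) = Rational(-1, 29120)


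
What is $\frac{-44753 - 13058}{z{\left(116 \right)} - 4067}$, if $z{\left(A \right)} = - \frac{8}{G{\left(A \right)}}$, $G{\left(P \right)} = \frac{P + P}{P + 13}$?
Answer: $\frac{1676519}{118072} \approx 14.199$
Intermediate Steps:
$G{\left(P \right)} = \frac{2 P}{13 + P}$
$z{\left(A \right)} = - \frac{4 \left(13 + A\right)}{A}$ ($z{\left(A \right)} = - \frac{8}{2 A \frac{1}{13 + A}} = - 8 \frac{13 + A}{2 A} = - \frac{4 \left(13 + A\right)}{A}$)
$\frac{-44753 - 13058}{z{\left(116 \right)} - 4067} = \frac{-44753 - 13058}{\left(-4 - \frac{52}{116}\right) - 4067} = - \frac{57811}{\left(-4 - \frac{13}{29}\right) - 4067} = - \frac{57811}{- \frac{129}{29} - 4067} = - \frac{57811}{- \frac{118072}{29}} = \left(-57811\right) \left(- \frac{29}{118072}\right) = \frac{1676519}{118072}$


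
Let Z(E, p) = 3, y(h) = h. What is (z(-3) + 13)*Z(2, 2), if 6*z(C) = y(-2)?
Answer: 38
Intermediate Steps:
z(C) = -⅓ (z(C) = (⅙)*(-2) = -⅓)
(z(-3) + 13)*Z(2, 2) = (-⅓ + 13)*3 = (38/3)*3 = 38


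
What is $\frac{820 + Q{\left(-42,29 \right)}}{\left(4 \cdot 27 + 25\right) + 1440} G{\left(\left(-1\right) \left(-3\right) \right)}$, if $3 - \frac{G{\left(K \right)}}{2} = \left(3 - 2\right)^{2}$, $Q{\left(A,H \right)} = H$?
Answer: $\frac{3396}{1573} \approx 2.1589$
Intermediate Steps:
$G{\left(K \right)} = 4$ ($G{\left(K \right)} = 6 - 2 \left(3 - 2\right)^{2} = 6 - 2 \cdot 1^{2} = 6 - 2 = 4$)
$\frac{820 + Q{\left(-42,29 \right)}}{\left(4 \cdot 27 + 25\right) + 1440} G{\left(\left(-1\right) \left(-3\right) \right)} = \frac{820 + 29}{\left(4 \cdot 27 + 25\right) + 1440} \cdot 4 = \frac{849}{\left(108 + 25\right) + 1440} \cdot 4 = \frac{849}{133 + 1440} \cdot 4 = \frac{849}{1573} \cdot 4 = \frac{3396}{1573}$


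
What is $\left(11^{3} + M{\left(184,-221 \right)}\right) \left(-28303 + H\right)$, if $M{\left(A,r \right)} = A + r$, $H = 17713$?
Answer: $-13703460$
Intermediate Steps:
$\left(11^{3} + M{\left(184,-221 \right)}\right) \left(-28303 + H\right) = \left(11^{3} + \left(184 - 221\right)\right) \left(-28303 + 17713\right) = \left(1331 - 37\right) \left(-10590\right) = 1294 \left(-10590\right) = -13703460$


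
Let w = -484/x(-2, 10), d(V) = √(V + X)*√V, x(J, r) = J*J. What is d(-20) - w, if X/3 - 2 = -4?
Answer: 121 - 2*√130 ≈ 98.197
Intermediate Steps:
X = -6 (X = 6 + 3*(-4) = 6 - 12 = -6)
x(J, r) = J²
d(V) = √V*√(-6 + V) (d(V) = √(V - 6)*√V = √(-6 + V)*√V = √V*√(-6 + V))
w = -121 (w = -484/((-2)²) = -484/4 = -484*¼ = -121)
d(-20) - w = √(-20)*√(-6 - 20) - 1*(-121) = (2*I*√5)*√(-26) + 121 = (2*I*√5)*(I*√26) + 121 = -2*√130 + 121 = 121 - 2*√130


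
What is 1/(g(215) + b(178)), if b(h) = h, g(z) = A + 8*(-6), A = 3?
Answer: 1/133 ≈ 0.0075188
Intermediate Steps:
g(z) = -45 (g(z) = 3 + 8*(-6) = 3 - 48 = -45)
1/(g(215) + b(178)) = 1/(-45 + 178) = 1/133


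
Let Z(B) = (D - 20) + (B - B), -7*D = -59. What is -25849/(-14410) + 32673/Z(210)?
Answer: -1097877247/389070 ≈ -2821.8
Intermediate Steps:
D = 59/7 (D = -⅐*(-59) = 59/7 ≈ 8.4286)
Z(B) = -81/7 (Z(B) = (59/7 - 20) + (B - B) = -81/7 + 0 = -81/7)
-25849/(-14410) + 32673/Z(210) = -25849/(-14410) + 32673/(-81/7) = -25849*(-1/14410) + 32673*(-7/81) = 25849/14410 - 76237/27 = -1097877247/389070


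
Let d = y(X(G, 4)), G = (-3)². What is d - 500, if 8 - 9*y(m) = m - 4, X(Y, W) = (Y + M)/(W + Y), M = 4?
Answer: -4489/9 ≈ -498.78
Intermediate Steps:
G = 9
X(Y, W) = (4 + Y)/(W + Y) (X(Y, W) = (Y + 4)/(W + Y) = (4 + Y)/(W + Y))
y(m) = 4/3 - m/9 (y(m) = 8/9 - (m - 4)/9 = 8/9 - (-4 + m)/9 = 8/9 + (4/9 - m/9) = 4/3 - m/9)
d = 11/9 (d = 4/3 - (4 + 9)/(9*(4 + 9)) = 4/3 - 13/(9*13) = 4/3 - 13/117 = 4/3 - ⅑*1 = 4/3 - ⅑ = 11/9 ≈ 1.2222)
d - 500 = 11/9 - 500 = -4489/9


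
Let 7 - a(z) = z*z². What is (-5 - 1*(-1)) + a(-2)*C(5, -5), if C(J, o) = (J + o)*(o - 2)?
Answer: -4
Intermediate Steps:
C(J, o) = (-2 + o)*(J + o) (C(J, o) = (J + o)*(-2 + o) = (-2 + o)*(J + o))
a(z) = 7 - z³ (a(z) = 7 - z*z² = 7 - z³)
(-5 - 1*(-1)) + a(-2)*C(5, -5) = (-5 - 1*(-1)) + (7 - 1*(-2)³)*((-5)² - 2*5 - 2*(-5) + 5*(-5)) = (-5 + 1) + (7 - 1*(-8))*(25 - 10 + 10 - 25) = -4 + (7 + 8)*0 = -4 + 15*0 = -4 + 0 = -4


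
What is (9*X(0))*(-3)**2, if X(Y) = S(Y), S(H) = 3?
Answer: 243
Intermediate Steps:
X(Y) = 3
(9*X(0))*(-3)**2 = (9*3)*(-3)**2 = 27*9 = 243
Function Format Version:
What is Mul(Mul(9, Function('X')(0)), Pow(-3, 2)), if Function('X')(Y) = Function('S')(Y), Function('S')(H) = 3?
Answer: 243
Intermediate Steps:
Function('X')(Y) = 3
Mul(Mul(9, Function('X')(0)), Pow(-3, 2)) = Mul(Mul(9, 3), Pow(-3, 2)) = Mul(27, 9) = 243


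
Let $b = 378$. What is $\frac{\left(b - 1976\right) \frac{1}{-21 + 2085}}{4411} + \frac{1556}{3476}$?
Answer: $\frac{160917527}{359620008} \approx 0.44747$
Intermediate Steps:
$\frac{\left(b - 1976\right) \frac{1}{-21 + 2085}}{4411} + \frac{1556}{3476} = \frac{\left(378 - 1976\right) \frac{1}{-21 + 2085}}{4411} + \frac{1556}{3476} = - \frac{1598}{2064} \cdot \frac{1}{4411} + 1556 \cdot \frac{1}{3476} = \left(-1598\right) \frac{1}{2064} \cdot \frac{1}{4411} + \frac{389}{869} = \left(- \frac{799}{1032}\right) \frac{1}{4411} + \frac{389}{869} = - \frac{799}{4552152} + \frac{389}{869} = \frac{160917527}{359620008}$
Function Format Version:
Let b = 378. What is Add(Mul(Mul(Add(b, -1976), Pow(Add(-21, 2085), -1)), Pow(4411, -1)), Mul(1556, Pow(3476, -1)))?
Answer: Rational(160917527, 359620008) ≈ 0.44747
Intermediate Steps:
Add(Mul(Mul(Add(b, -1976), Pow(Add(-21, 2085), -1)), Pow(4411, -1)), Mul(1556, Pow(3476, -1))) = Add(Mul(Mul(Add(378, -1976), Pow(Add(-21, 2085), -1)), Pow(4411, -1)), Mul(1556, Pow(3476, -1))) = Add(Mul(Mul(-1598, Pow(2064, -1)), Rational(1, 4411)), Mul(1556, Rational(1, 3476))) = Add(Mul(Mul(-1598, Rational(1, 2064)), Rational(1, 4411)), Rational(389, 869)) = Add(Mul(Rational(-799, 1032), Rational(1, 4411)), Rational(389, 869)) = Add(Rational(-799, 4552152), Rational(389, 869)) = Rational(160917527, 359620008)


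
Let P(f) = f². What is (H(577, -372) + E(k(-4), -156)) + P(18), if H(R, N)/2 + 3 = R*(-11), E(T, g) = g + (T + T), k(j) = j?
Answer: -12540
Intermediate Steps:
E(T, g) = g + 2*T
H(R, N) = -6 - 22*R (H(R, N) = -6 + 2*(R*(-11)) = -6 + 2*(-11*R) = -6 - 22*R)
(H(577, -372) + E(k(-4), -156)) + P(18) = ((-6 - 22*577) + (-156 + 2*(-4))) + 18² = ((-6 - 12694) + (-156 - 8)) + 324 = (-12700 - 164) + 324 = -12864 + 324 = -12540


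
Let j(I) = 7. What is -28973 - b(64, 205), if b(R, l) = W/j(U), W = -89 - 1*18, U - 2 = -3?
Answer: -202704/7 ≈ -28958.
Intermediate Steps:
U = -1 (U = 2 - 3 = -1)
W = -107 (W = -89 - 18 = -107)
b(R, l) = -107/7
-28973 - b(64, 205) = -28973 - 1*(-107/7) = -28973 + 107/7 = -202704/7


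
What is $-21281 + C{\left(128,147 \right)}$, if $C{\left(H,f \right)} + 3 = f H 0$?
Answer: $-21284$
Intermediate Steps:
$C{\left(H,f \right)} = -3$ ($C{\left(H,f \right)} = -3 + f H 0 = -3 + H f 0 = -3 + 0 = -3$)
$-21281 + C{\left(128,147 \right)} = -21281 - 3 = -21284$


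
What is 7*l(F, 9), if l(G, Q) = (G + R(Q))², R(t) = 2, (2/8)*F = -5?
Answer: 2268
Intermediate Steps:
F = -20 (F = 4*(-5) = -20)
l(G, Q) = (2 + G)² (l(G, Q) = (G + 2)² = (2 + G)²)
7*l(F, 9) = 7*(2 - 20)² = 7*(-18)² = 7*324 = 2268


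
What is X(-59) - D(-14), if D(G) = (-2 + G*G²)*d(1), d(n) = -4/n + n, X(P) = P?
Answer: -8297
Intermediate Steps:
d(n) = n - 4/n
D(G) = 6 - 3*G³ (D(G) = (-2 + G*G²)*(1 - 4/1) = (-2 + G³)*(1 - 4*1) = (-2 + G³)*(1 - 4) = (-2 + G³)*(-3) = 6 - 3*G³)
X(-59) - D(-14) = -59 - (6 - 3*(-14)³) = -59 - (6 - 3*(-2744)) = -59 - (6 + 8232) = -59 - 1*8238 = -59 - 8238 = -8297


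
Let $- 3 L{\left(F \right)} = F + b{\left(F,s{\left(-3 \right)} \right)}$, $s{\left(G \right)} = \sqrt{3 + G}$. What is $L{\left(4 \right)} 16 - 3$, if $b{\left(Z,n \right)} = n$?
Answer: $- \frac{73}{3} \approx -24.333$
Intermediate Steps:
$L{\left(F \right)} = - \frac{F}{3}$ ($L{\left(F \right)} = - \frac{F + \sqrt{3 - 3}}{3} = - \frac{F + \sqrt{0}}{3} = - \frac{F + 0}{3} = - \frac{F}{3}$)
$L{\left(4 \right)} 16 - 3 = \left(- \frac{1}{3}\right) 4 \cdot 16 - 3 = \left(- \frac{4}{3}\right) 16 - 3 = - \frac{64}{3} - 3 = - \frac{73}{3}$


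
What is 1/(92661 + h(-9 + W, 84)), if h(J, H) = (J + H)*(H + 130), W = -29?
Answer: 1/102505 ≈ 9.7556e-6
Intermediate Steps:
h(J, H) = (130 + H)*(H + J) (h(J, H) = (H + J)*(130 + H) = (130 + H)*(H + J))
1/(92661 + h(-9 + W, 84)) = 1/(92661 + (84² + 130*84 + 130*(-9 - 29) + 84*(-9 - 29))) = 1/(92661 + (7056 + 10920 + 130*(-38) + 84*(-38))) = 1/(92661 + (7056 + 10920 - 4940 - 3192)) = 1/(92661 + 9844) = 1/102505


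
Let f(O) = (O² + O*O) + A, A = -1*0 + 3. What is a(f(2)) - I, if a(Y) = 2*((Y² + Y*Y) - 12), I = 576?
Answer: -116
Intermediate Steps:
A = 3 (A = 0 + 3 = 3)
f(O) = 3 + 2*O² (f(O) = (O² + O*O) + 3 = (O² + O²) + 3 = 2*O² + 3 = 3 + 2*O²)
a(Y) = -24 + 4*Y² (a(Y) = 2*((Y² + Y²) - 12) = 2*(2*Y² - 12) = 2*(-12 + 2*Y²) = -24 + 4*Y²)
a(f(2)) - I = (-24 + 4*(3 + 2*2²)²) - 1*576 = (-24 + 4*(3 + 2*4)²) - 576 = (-24 + 4*(3 + 8)²) - 576 = (-24 + 4*11²) - 576 = (-24 + 4*121) - 576 = (-24 + 484) - 576 = 460 - 576 = -116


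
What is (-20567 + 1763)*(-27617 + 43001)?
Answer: -289280736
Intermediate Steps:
(-20567 + 1763)*(-27617 + 43001) = -18804*15384 = -289280736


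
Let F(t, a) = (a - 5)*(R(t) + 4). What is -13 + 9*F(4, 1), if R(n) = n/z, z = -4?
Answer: -121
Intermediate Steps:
R(n) = -n/4 (R(n) = n/(-4) = n*(-¼) = -n/4)
F(t, a) = (-5 + a)*(4 - t/4) (F(t, a) = (a - 5)*(-t/4 + 4) = (-5 + a)*(4 - t/4))
-13 + 9*F(4, 1) = -13 + 9*(-20 + 4*1 + (5/4)*4 - ¼*1*4) = -13 + 9*(-20 + 4 + 5 - 1) = -13 + 9*(-12) = -13 - 108 = -121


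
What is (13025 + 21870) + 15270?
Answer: 50165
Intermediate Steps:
(13025 + 21870) + 15270 = 34895 + 15270 = 50165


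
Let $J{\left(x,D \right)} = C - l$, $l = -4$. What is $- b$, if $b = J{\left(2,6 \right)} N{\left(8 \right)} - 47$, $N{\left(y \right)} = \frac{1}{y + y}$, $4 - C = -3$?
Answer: $\frac{741}{16} \approx 46.313$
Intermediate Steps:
$C = 7$ ($C = 4 - -3 = 4 + 3 = 7$)
$N{\left(y \right)} = \frac{1}{2 y}$
$J{\left(x,D \right)} = 11$ ($J{\left(x,D \right)} = 7 - -4 = 7 + 4 = 11$)
$b = - \frac{741}{16}$ ($b = 11 \frac{1}{2 \cdot 8} - 47 = 11 \cdot \frac{1}{2} \cdot \frac{1}{8} - 47 = 11 \cdot \frac{1}{16} - 47 = \frac{11}{16} - 47 = - \frac{741}{16} \approx -46.313$)
$- b = \left(-1\right) \left(- \frac{741}{16}\right) = \frac{741}{16}$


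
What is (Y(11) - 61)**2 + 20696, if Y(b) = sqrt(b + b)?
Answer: 24439 - 122*sqrt(22) ≈ 23867.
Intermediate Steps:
Y(b) = sqrt(2)*sqrt(b) (Y(b) = sqrt(2*b) = sqrt(2)*sqrt(b))
(Y(11) - 61)**2 + 20696 = (sqrt(2)*sqrt(11) - 61)**2 + 20696 = (sqrt(22) - 61)**2 + 20696 = (-61 + sqrt(22))**2 + 20696 = 20696 + (-61 + sqrt(22))**2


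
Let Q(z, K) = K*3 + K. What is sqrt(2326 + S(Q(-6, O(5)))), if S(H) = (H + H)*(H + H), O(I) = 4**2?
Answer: sqrt(18710) ≈ 136.78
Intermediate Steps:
O(I) = 16
Q(z, K) = 4*K (Q(z, K) = 3*K + K = 4*K)
S(H) = 4*H**2 (S(H) = (2*H)*(2*H) = 4*H**2)
sqrt(2326 + S(Q(-6, O(5)))) = sqrt(2326 + 4*(4*16)**2) = sqrt(2326 + 4*64**2) = sqrt(2326 + 4*4096) = sqrt(2326 + 16384) = sqrt(18710)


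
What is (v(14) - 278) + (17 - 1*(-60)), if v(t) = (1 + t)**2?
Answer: 24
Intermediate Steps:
(v(14) - 278) + (17 - 1*(-60)) = ((1 + 14)**2 - 278) + (17 - 1*(-60)) = (15**2 - 278) + (17 + 60) = (225 - 278) + 77 = -53 + 77 = 24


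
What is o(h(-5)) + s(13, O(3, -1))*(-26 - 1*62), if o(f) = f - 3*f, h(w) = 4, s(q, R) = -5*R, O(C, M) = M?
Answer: -448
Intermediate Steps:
o(f) = -2*f
o(h(-5)) + s(13, O(3, -1))*(-26 - 1*62) = -2*4 + (-5*(-1))*(-26 - 1*62) = -8 + 5*(-26 - 62) = -8 + 5*(-88) = -8 - 440 = -448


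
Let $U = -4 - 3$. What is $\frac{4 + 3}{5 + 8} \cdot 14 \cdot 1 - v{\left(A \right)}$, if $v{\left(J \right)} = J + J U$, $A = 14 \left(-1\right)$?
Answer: $- \frac{994}{13} \approx -76.462$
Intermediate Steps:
$U = -7$
$A = -14$
$v{\left(J \right)} = - 6 J$ ($v{\left(J \right)} = J + J \left(-7\right) = J - 7 J = - 6 J$)
$\frac{4 + 3}{5 + 8} \cdot 14 \cdot 1 - v{\left(A \right)} = \frac{4 + 3}{5 + 8} \cdot 14 \cdot 1 - \left(-6\right) \left(-14\right) = \frac{7}{13} \cdot 14 \cdot 1 - 84 = \frac{98}{13} \cdot 1 - 84 = \frac{98}{13} - 84 = - \frac{994}{13}$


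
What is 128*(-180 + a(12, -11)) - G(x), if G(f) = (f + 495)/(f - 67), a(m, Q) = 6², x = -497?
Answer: -5197825/282 ≈ -18432.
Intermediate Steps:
a(m, Q) = 36
G(f) = (495 + f)/(-67 + f)
128*(-180 + a(12, -11)) - G(x) = 128*(-180 + 36) - (495 - 497)/(-67 - 497) = 128*(-144) - (-2)/(-564) = -18432 - (-1)*(-2)/564 = -18432 - 1*1/282 = -18432 - 1/282 = -5197825/282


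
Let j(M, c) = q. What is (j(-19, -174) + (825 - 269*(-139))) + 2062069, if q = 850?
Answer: 2101135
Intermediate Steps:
j(M, c) = 850
(j(-19, -174) + (825 - 269*(-139))) + 2062069 = (850 + (825 - 269*(-139))) + 2062069 = (850 + (825 + 37391)) + 2062069 = (850 + 38216) + 2062069 = 39066 + 2062069 = 2101135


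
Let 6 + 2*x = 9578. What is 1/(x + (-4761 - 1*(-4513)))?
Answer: 1/4538 ≈ 0.00022036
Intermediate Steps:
x = 4786 (x = -3 + (1/2)*9578 = -3 + 4789 = 4786)
1/(x + (-4761 - 1*(-4513))) = 1/(4786 + (-4761 - 1*(-4513))) = 1/(4786 + (-4761 + 4513)) = 1/(4786 - 248) = 1/4538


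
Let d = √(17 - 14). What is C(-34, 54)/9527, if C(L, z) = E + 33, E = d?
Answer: 33/9527 + √3/9527 ≈ 0.0036456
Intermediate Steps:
d = √3 ≈ 1.7320
E = √3 ≈ 1.7320
C(L, z) = 33 + √3 (C(L, z) = √3 + 33 = 33 + √3)
C(-34, 54)/9527 = (33 + √3)/9527 = (33 + √3)*(1/9527) = 33/9527 + √3/9527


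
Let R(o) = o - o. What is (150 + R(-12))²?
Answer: 22500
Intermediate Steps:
R(o) = 0
(150 + R(-12))² = (150 + 0)² = 150² = 22500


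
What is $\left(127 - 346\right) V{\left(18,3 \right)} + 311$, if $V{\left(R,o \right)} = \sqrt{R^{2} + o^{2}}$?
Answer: $311 - 657 \sqrt{37} \approx -3685.4$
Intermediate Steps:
$\left(127 - 346\right) V{\left(18,3 \right)} + 311 = \left(127 - 346\right) \sqrt{18^{2} + 3^{2}} + 311 = \left(127 - 346\right) \sqrt{324 + 9} + 311 = - 219 \sqrt{333} + 311 = - 219 \cdot 3 \sqrt{37} + 311 = - 657 \sqrt{37} + 311 = 311 - 657 \sqrt{37}$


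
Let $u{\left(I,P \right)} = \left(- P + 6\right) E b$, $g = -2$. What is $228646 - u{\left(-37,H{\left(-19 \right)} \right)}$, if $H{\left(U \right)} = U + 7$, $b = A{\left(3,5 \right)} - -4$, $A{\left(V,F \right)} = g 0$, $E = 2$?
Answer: $228502$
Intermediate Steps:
$A{\left(V,F \right)} = 0$ ($A{\left(V,F \right)} = \left(-2\right) 0 = 0$)
$b = 4$ ($b = 0 - -4 = 0 + 4 = 4$)
$H{\left(U \right)} = 7 + U$
$u{\left(I,P \right)} = 48 - 8 P$ ($u{\left(I,P \right)} = \left(- P + 6\right) 2 \cdot 4 = \left(6 - P\right) 2 \cdot 4 = \left(12 - 2 P\right) 4 = 48 - 8 P$)
$228646 - u{\left(-37,H{\left(-19 \right)} \right)} = 228646 - \left(48 - 8 \left(7 - 19\right)\right) = 228646 - \left(48 - -96\right) = 228646 - \left(48 + 96\right) = 228646 - 144 = 228502$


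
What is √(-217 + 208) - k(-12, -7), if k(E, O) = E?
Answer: 12 + 3*I ≈ 12.0 + 3.0*I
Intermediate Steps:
√(-217 + 208) - k(-12, -7) = √(-217 + 208) - 1*(-12) = √(-9) + 12 = 3*I + 12 = 12 + 3*I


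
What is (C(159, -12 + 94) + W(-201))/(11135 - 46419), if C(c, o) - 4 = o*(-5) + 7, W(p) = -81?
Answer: 120/8821 ≈ 0.013604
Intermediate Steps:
C(c, o) = 11 - 5*o (C(c, o) = 4 + (o*(-5) + 7) = 4 + (-5*o + 7) = 4 + (7 - 5*o) = 11 - 5*o)
(C(159, -12 + 94) + W(-201))/(11135 - 46419) = ((11 - 5*(-12 + 94)) - 81)/(11135 - 46419) = ((11 - 5*82) - 81)/(-35284) = ((11 - 410) - 81)*(-1/35284) = (-399 - 81)*(-1/35284) = -480*(-1/35284) = 120/8821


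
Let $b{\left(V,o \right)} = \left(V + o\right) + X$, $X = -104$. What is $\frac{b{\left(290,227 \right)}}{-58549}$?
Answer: $- \frac{413}{58549} \approx -0.0070539$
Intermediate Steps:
$b{\left(V,o \right)} = -104 + V + o$ ($b{\left(V,o \right)} = \left(V + o\right) - 104 = -104 + V + o$)
$\frac{b{\left(290,227 \right)}}{-58549} = \frac{-104 + 290 + 227}{-58549} = 413 \left(- \frac{1}{58549}\right) = - \frac{413}{58549}$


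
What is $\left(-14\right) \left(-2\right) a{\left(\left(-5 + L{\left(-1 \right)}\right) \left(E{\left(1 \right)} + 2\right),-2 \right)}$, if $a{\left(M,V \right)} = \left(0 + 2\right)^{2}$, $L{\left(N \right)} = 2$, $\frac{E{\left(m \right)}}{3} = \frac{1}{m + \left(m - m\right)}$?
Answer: $112$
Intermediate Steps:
$E{\left(m \right)} = \frac{3}{m}$ ($E{\left(m \right)} = \frac{3}{m + \left(m - m\right)} = \frac{3}{m + 0} = \frac{3}{m}$)
$a{\left(M,V \right)} = 4$ ($a{\left(M,V \right)} = 2^{2} = 4$)
$\left(-14\right) \left(-2\right) a{\left(\left(-5 + L{\left(-1 \right)}\right) \left(E{\left(1 \right)} + 2\right),-2 \right)} = \left(-14\right) \left(-2\right) 4 = 28 \cdot 4 = 112$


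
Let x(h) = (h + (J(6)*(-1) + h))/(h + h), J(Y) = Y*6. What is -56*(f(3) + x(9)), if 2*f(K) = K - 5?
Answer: 112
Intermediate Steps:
J(Y) = 6*Y
x(h) = (-36 + 2*h)/(2*h) (x(h) = (h + ((6*6)*(-1) + h))/(h + h) = (h + (36*(-1) + h))/((2*h)) = (h + (-36 + h))*(1/(2*h)) = (-36 + 2*h)*(1/(2*h)) = (-36 + 2*h)/(2*h))
f(K) = -5/2 + K/2 (f(K) = (K - 5)/2 = (-5 + K)/2 = -5/2 + K/2)
-56*(f(3) + x(9)) = -56*((-5/2 + (1/2)*3) + (-18 + 9)/9) = -56*((-5/2 + 3/2) + (1/9)*(-9)) = -56*(-1 - 1) = -56*(-2) = 112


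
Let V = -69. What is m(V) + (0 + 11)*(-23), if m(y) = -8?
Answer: -261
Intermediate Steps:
m(V) + (0 + 11)*(-23) = -8 + (0 + 11)*(-23) = -8 + 11*(-23) = -8 - 253 = -261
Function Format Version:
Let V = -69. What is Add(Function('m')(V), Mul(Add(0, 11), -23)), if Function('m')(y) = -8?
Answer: -261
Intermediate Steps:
Add(Function('m')(V), Mul(Add(0, 11), -23)) = Add(-8, Mul(Add(0, 11), -23)) = Add(-8, Mul(11, -23)) = Add(-8, -253) = -261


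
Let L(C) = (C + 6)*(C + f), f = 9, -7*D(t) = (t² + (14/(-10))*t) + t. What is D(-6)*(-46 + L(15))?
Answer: -87936/35 ≈ -2512.5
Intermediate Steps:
D(t) = -t²/7 + 2*t/35 (D(t) = -((t² + (14/(-10))*t) + t)/7 = -((t² + (14*(-⅒))*t) + t)/7 = -((t² - 7*t/5) + t)/7 = -(t² - 2*t/5)/7 = -t²/7 + 2*t/35)
L(C) = (6 + C)*(9 + C) (L(C) = (C + 6)*(C + 9) = (6 + C)*(9 + C))
D(-6)*(-46 + L(15)) = ((1/35)*(-6)*(2 - 5*(-6)))*(-46 + (54 + 15² + 15*15)) = ((1/35)*(-6)*(2 + 30))*(-46 + (54 + 225 + 225)) = ((1/35)*(-6)*32)*(-46 + 504) = -192/35*458 = -87936/35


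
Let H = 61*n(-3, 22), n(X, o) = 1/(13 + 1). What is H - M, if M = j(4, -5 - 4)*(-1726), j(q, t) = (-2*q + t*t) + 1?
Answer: 1788197/14 ≈ 1.2773e+5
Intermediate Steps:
n(X, o) = 1/14
j(q, t) = 1 + t**2 - 2*q (j(q, t) = (-2*q + t**2) + 1 = (t**2 - 2*q) + 1 = 1 + t**2 - 2*q)
M = -127724 (M = (1 + (-5 - 4)**2 - 2*4)*(-1726) = (1 + (-9)**2 - 8)*(-1726) = (1 + 81 - 8)*(-1726) = 74*(-1726) = -127724)
H = 61/14 (H = 61*(1/14) = 61/14 ≈ 4.3571)
H - M = 61/14 - 1*(-127724) = 61/14 + 127724 = 1788197/14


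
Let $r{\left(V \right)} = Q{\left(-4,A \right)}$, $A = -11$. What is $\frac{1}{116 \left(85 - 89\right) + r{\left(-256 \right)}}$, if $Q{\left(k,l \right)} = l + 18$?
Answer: $- \frac{1}{457} \approx -0.0021882$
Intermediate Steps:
$Q{\left(k,l \right)} = 18 + l$
$r{\left(V \right)} = 7$ ($r{\left(V \right)} = 18 - 11 = 7$)
$\frac{1}{116 \left(85 - 89\right) + r{\left(-256 \right)}} = \frac{1}{116 \left(85 - 89\right) + 7} = \frac{1}{116 \left(-4\right) + 7} = \frac{1}{-464 + 7} = \frac{1}{-457} = - \frac{1}{457}$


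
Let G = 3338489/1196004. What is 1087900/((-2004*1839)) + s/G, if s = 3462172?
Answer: 545007631566739351/439411445253 ≈ 1.2403e+6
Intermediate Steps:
G = 3338489/1196004 (G = 3338489*(1/1196004) = 3338489/1196004 ≈ 2.7914)
1087900/((-2004*1839)) + s/G = 1087900/((-2004*1839)) + 3462172/(3338489/1196004) = 1087900/(-3685356) + 3462172*(1196004/3338489) = 1087900*(-1/3685356) + 591538794384/476927 = -271975/921339 + 591538794384/476927 = 545007631566739351/439411445253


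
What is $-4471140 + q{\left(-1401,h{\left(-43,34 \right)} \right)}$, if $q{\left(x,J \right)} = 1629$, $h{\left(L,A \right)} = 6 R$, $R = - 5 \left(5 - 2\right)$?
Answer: $-4469511$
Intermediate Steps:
$R = -15$ ($R = \left(-5\right) 3 = -15$)
$h{\left(L,A \right)} = -90$ ($h{\left(L,A \right)} = 6 \left(-15\right) = -90$)
$-4471140 + q{\left(-1401,h{\left(-43,34 \right)} \right)} = -4471140 + 1629 = -4469511$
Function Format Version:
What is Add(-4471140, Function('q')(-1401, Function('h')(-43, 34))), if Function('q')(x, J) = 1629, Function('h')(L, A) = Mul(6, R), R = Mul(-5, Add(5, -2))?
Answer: -4469511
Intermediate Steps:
R = -15 (R = Mul(-5, 3) = -15)
Function('h')(L, A) = -90 (Function('h')(L, A) = Mul(6, -15) = -90)
Add(-4471140, Function('q')(-1401, Function('h')(-43, 34))) = Add(-4471140, 1629) = -4469511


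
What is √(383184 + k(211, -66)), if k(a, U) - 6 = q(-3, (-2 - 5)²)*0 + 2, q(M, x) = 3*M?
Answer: 2*√95798 ≈ 619.03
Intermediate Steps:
k(a, U) = 8 (k(a, U) = 6 + ((3*(-3))*0 + 2) = 6 + (-9*0 + 2) = 6 + (0 + 2) = 6 + 2 = 8)
√(383184 + k(211, -66)) = √(383184 + 8) = √383192 = 2*√95798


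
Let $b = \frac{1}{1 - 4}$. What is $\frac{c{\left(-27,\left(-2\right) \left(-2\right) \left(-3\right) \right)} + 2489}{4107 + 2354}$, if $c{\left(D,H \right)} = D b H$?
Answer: $\frac{2381}{6461} \approx 0.36852$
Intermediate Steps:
$b = - \frac{1}{3}$ ($b = \frac{1}{-3} = - \frac{1}{3} \approx -0.33333$)
$c{\left(D,H \right)} = - \frac{D H}{3}$ ($c{\left(D,H \right)} = D \left(- \frac{1}{3}\right) H = - \frac{D}{3} H = - \frac{D H}{3}$)
$\frac{c{\left(-27,\left(-2\right) \left(-2\right) \left(-3\right) \right)} + 2489}{4107 + 2354} = \frac{\left(- \frac{1}{3}\right) \left(-27\right) \left(-2\right) \left(-2\right) \left(-3\right) + 2489}{4107 + 2354} = \frac{\left(- \frac{1}{3}\right) \left(-27\right) 4 \left(-3\right) + 2489}{6461} = \left(\left(- \frac{1}{3}\right) \left(-27\right) \left(-12\right) + 2489\right) \frac{1}{6461} = \left(-108 + 2489\right) \frac{1}{6461} = 2381 \cdot \frac{1}{6461} = \frac{2381}{6461}$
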